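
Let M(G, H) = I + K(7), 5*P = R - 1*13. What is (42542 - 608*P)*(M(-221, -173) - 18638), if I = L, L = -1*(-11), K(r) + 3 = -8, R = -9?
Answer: -4213790868/5 ≈ -8.4276e+8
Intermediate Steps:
K(r) = -11 (K(r) = -3 - 8 = -11)
P = -22/5 (P = (-9 - 1*13)/5 = (-9 - 13)/5 = (⅕)*(-22) = -22/5 ≈ -4.4000)
L = 11
I = 11
M(G, H) = 0 (M(G, H) = 11 - 11 = 0)
(42542 - 608*P)*(M(-221, -173) - 18638) = (42542 - 608*(-22/5))*(0 - 18638) = (42542 + 13376/5)*(-18638) = (226086/5)*(-18638) = -4213790868/5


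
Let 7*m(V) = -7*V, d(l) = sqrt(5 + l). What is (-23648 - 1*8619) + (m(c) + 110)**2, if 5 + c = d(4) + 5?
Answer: -20818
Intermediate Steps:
c = 3 (c = -5 + (sqrt(5 + 4) + 5) = -5 + (sqrt(9) + 5) = -5 + (3 + 5) = -5 + 8 = 3)
m(V) = -V (m(V) = (-7*V)/7 = -V)
(-23648 - 1*8619) + (m(c) + 110)**2 = (-23648 - 1*8619) + (-1*3 + 110)**2 = (-23648 - 8619) + (-3 + 110)**2 = -32267 + 107**2 = -32267 + 11449 = -20818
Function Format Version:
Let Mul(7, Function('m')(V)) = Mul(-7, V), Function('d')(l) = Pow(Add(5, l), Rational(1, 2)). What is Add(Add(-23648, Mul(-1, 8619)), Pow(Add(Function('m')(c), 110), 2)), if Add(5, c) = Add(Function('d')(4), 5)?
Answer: -20818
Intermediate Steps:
c = 3 (c = Add(-5, Add(Pow(Add(5, 4), Rational(1, 2)), 5)) = Add(-5, Add(Pow(9, Rational(1, 2)), 5)) = Add(-5, Add(3, 5)) = Add(-5, 8) = 3)
Function('m')(V) = Mul(-1, V) (Function('m')(V) = Mul(Rational(1, 7), Mul(-7, V)) = Mul(-1, V))
Add(Add(-23648, Mul(-1, 8619)), Pow(Add(Function('m')(c), 110), 2)) = Add(Add(-23648, Mul(-1, 8619)), Pow(Add(Mul(-1, 3), 110), 2)) = Add(Add(-23648, -8619), Pow(Add(-3, 110), 2)) = Add(-32267, Pow(107, 2)) = Add(-32267, 11449) = -20818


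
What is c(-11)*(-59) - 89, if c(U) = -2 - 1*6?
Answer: 383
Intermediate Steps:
c(U) = -8 (c(U) = -2 - 6 = -8)
c(-11)*(-59) - 89 = -8*(-59) - 89 = 472 - 89 = 383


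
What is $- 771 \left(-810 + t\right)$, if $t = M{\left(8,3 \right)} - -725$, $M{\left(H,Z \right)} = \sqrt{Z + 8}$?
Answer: $65535 - 771 \sqrt{11} \approx 62978.0$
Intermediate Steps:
$M{\left(H,Z \right)} = \sqrt{8 + Z}$
$t = 725 + \sqrt{11}$ ($t = \sqrt{8 + 3} - -725 = \sqrt{11} + 725 = 725 + \sqrt{11} \approx 728.32$)
$- 771 \left(-810 + t\right) = - 771 \left(-810 + \left(725 + \sqrt{11}\right)\right) = - 771 \left(-85 + \sqrt{11}\right) = 65535 - 771 \sqrt{11}$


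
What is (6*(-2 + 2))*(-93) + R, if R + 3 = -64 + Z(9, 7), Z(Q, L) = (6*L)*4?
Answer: 101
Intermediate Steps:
Z(Q, L) = 24*L
R = 101 (R = -3 + (-64 + 24*7) = -3 + (-64 + 168) = -3 + 104 = 101)
(6*(-2 + 2))*(-93) + R = (6*(-2 + 2))*(-93) + 101 = (6*0)*(-93) + 101 = 0*(-93) + 101 = 0 + 101 = 101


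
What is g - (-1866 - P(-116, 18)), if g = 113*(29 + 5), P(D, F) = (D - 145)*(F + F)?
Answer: -3688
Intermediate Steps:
P(D, F) = 2*F*(-145 + D) (P(D, F) = (-145 + D)*(2*F) = 2*F*(-145 + D))
g = 3842 (g = 113*34 = 3842)
g - (-1866 - P(-116, 18)) = 3842 - (-1866 - 2*18*(-145 - 116)) = 3842 - (-1866 - 2*18*(-261)) = 3842 - (-1866 - 1*(-9396)) = 3842 - (-1866 + 9396) = 3842 - 1*7530 = 3842 - 7530 = -3688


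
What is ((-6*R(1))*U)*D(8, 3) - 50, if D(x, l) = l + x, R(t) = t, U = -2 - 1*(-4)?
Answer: -182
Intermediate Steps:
U = 2 (U = -2 + 4 = 2)
((-6*R(1))*U)*D(8, 3) - 50 = (-6*1*2)*(3 + 8) - 50 = -6*2*11 - 50 = -12*11 - 50 = -132 - 50 = -182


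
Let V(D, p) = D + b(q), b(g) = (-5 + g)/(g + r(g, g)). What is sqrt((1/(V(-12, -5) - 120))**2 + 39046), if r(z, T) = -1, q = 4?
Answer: sqrt(6154001023)/397 ≈ 197.60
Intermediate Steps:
b(g) = (-5 + g)/(-1 + g) (b(g) = (-5 + g)/(g - 1) = (-5 + g)/(-1 + g))
V(D, p) = -1/3 + D (V(D, p) = D + (-5 + 4)/(-1 + 4) = D - 1/3 = -1/3 + D)
sqrt((1/(V(-12, -5) - 120))**2 + 39046) = sqrt((1/((-1/3 - 12) - 120))**2 + 39046) = sqrt((1/(-37/3 - 120))**2 + 39046) = sqrt((1/(-397/3))**2 + 39046) = sqrt((-3/397)**2 + 39046) = sqrt(9/157609 + 39046) = sqrt(6154001023/157609) = sqrt(6154001023)/397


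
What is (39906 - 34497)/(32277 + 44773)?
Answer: 5409/77050 ≈ 0.070201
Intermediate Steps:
(39906 - 34497)/(32277 + 44773) = 5409/77050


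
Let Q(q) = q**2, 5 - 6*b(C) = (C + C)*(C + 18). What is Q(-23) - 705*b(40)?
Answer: 1090283/2 ≈ 5.4514e+5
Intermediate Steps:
b(C) = 5/6 - C*(18 + C)/3 (b(C) = 5/6 - (C + C)*(C + 18)/6 = 5/6 - 2*C*(18 + C)/6 = 5/6 - C*(18 + C)/3)
Q(-23) - 705*b(40) = (-23)**2 - 705*(5/6 - 6*40 - 1/3*40**2) = 529 - 705*(5/6 - 240 - 1/3*1600) = 529 - 705*(5/6 - 240 - 1600/3) = 529 - 705*(-1545/2) = 529 + 1089225/2 = 1090283/2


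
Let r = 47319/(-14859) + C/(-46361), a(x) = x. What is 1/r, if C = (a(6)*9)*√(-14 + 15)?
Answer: -229626033/731519515 ≈ -0.31390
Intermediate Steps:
C = 54 (C = (6*9)*√(-14 + 15) = 54*√1 = 54*1 = 54)
r = -731519515/229626033 (r = 47319/(-14859) + 54/(-46361) = 47319*(-1/14859) + 54*(-1/46361) = -15773/4953 - 54/46361 = -731519515/229626033 ≈ -3.1857)
1/r = 1/(-731519515/229626033) = -229626033/731519515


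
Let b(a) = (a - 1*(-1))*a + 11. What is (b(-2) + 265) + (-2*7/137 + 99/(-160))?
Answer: 6077957/21920 ≈ 277.28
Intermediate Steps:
b(a) = 11 + a*(1 + a) (b(a) = (a + 1)*a + 11 = (1 + a)*a + 11 = a*(1 + a) + 11 = 11 + a*(1 + a))
(b(-2) + 265) + (-2*7/137 + 99/(-160)) = ((11 - 2 + (-2)²) + 265) + (-2*7/137 + 99/(-160)) = ((11 - 2 + 4) + 265) + (-14*1/137 + 99*(-1/160)) = (13 + 265) + (-14/137 - 99/160) = 278 - 15803/21920 = 6077957/21920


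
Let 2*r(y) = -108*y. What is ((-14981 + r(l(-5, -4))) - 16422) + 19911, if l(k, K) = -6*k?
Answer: -13112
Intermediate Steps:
r(y) = -54*y (r(y) = (-108*y)/2 = -54*y)
((-14981 + r(l(-5, -4))) - 16422) + 19911 = ((-14981 - (-324)*(-5)) - 16422) + 19911 = ((-14981 - 54*30) - 16422) + 19911 = ((-14981 - 1620) - 16422) + 19911 = (-16601 - 16422) + 19911 = -33023 + 19911 = -13112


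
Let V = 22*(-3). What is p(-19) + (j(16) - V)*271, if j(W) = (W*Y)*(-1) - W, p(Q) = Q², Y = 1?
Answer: 9575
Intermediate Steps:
j(W) = -2*W (j(W) = (W*1)*(-1) - W = W*(-1) - W = -W - W = -2*W)
V = -66
p(-19) + (j(16) - V)*271 = (-19)² + (-2*16 - 1*(-66))*271 = 361 + (-32 + 66)*271 = 361 + 34*271 = 361 + 9214 = 9575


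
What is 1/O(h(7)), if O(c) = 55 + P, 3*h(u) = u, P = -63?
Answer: -⅛ ≈ -0.12500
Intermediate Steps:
h(u) = u/3
O(c) = -8 (O(c) = 55 - 63 = -8)
1/O(h(7)) = 1/(-8) = -⅛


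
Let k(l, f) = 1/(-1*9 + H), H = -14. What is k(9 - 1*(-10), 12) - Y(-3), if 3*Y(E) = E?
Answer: 22/23 ≈ 0.95652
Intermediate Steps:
Y(E) = E/3
k(l, f) = -1/23 (k(l, f) = 1/(-1*9 - 14) = 1/(-9 - 14) = 1/(-23) = -1/23)
k(9 - 1*(-10), 12) - Y(-3) = -1/23 - (-3)/3 = -1/23 - 1*(-1) = -1/23 + 1 = 22/23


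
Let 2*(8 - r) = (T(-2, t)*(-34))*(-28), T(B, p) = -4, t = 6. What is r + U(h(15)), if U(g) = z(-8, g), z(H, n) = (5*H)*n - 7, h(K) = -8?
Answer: 2225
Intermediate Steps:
z(H, n) = -7 + 5*H*n (z(H, n) = 5*H*n - 7 = -7 + 5*H*n)
U(g) = -7 - 40*g (U(g) = -7 + 5*(-8)*g = -7 - 40*g)
r = 1912 (r = 8 - (-4*(-34))*(-28)/2 = 8 - 68*(-28) = 8 - 1/2*(-3808) = 8 + 1904 = 1912)
r + U(h(15)) = 1912 + (-7 - 40*(-8)) = 1912 + (-7 + 320) = 1912 + 313 = 2225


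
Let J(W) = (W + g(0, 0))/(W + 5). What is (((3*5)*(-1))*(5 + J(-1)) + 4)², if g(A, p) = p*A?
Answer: 72361/16 ≈ 4522.6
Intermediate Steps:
g(A, p) = A*p
J(W) = W/(5 + W) (J(W) = (W + 0*0)/(W + 5) = (W + 0)/(5 + W) = W/(5 + W))
(((3*5)*(-1))*(5 + J(-1)) + 4)² = (((3*5)*(-1))*(5 - 1/(5 - 1)) + 4)² = ((15*(-1))*(5 - 1/4) + 4)² = (-15*(5 - 1*¼) + 4)² = (-15*(5 - ¼) + 4)² = (-15*19/4 + 4)² = (-285/4 + 4)² = (-269/4)² = 72361/16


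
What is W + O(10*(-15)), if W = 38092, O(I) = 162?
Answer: 38254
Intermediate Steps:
W + O(10*(-15)) = 38092 + 162 = 38254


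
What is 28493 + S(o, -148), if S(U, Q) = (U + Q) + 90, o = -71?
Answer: 28364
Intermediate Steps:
S(U, Q) = 90 + Q + U (S(U, Q) = (Q + U) + 90 = 90 + Q + U)
28493 + S(o, -148) = 28493 + (90 - 148 - 71) = 28493 - 129 = 28364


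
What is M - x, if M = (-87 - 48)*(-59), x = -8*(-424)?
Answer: 4573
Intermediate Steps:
x = 3392
M = 7965 (M = -135*(-59) = 7965)
M - x = 7965 - 1*3392 = 7965 - 3392 = 4573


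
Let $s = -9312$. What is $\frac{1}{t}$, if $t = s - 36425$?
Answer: $- \frac{1}{45737} \approx -2.1864 \cdot 10^{-5}$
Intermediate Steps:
$t = -45737$ ($t = -9312 - 36425 = -45737$)
$\frac{1}{t} = \frac{1}{-45737} = - \frac{1}{45737}$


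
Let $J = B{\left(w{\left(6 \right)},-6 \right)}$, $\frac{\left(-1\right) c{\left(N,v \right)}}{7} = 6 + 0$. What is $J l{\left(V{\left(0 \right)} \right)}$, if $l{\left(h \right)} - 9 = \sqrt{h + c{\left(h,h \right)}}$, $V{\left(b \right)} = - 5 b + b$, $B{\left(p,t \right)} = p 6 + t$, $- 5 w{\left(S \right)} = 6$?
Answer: $- \frac{594}{5} - \frac{66 i \sqrt{42}}{5} \approx -118.8 - 85.546 i$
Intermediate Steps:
$c{\left(N,v \right)} = -42$ ($c{\left(N,v \right)} = - 7 \left(6 + 0\right) = \left(-7\right) 6 = -42$)
$w{\left(S \right)} = - \frac{6}{5}$ ($w{\left(S \right)} = \left(- \frac{1}{5}\right) 6 = - \frac{6}{5}$)
$B{\left(p,t \right)} = t + 6 p$ ($B{\left(p,t \right)} = 6 p + t = t + 6 p$)
$J = - \frac{66}{5}$ ($J = -6 + 6 \left(- \frac{6}{5}\right) = -6 - \frac{36}{5} = - \frac{66}{5} \approx -13.2$)
$V{\left(b \right)} = - 4 b$
$l{\left(h \right)} = 9 + \sqrt{-42 + h}$ ($l{\left(h \right)} = 9 + \sqrt{h - 42} = 9 + \sqrt{-42 + h}$)
$J l{\left(V{\left(0 \right)} \right)} = - \frac{66 \left(9 + \sqrt{-42 - 0}\right)}{5} = - \frac{66 \left(9 + \sqrt{-42 + 0}\right)}{5} = - \frac{66 \left(9 + \sqrt{-42}\right)}{5} = - \frac{66 \left(9 + i \sqrt{42}\right)}{5} = - \frac{594}{5} - \frac{66 i \sqrt{42}}{5}$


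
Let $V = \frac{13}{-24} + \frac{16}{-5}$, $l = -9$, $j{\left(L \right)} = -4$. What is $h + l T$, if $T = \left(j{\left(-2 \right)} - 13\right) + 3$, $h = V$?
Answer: $\frac{14671}{120} \approx 122.26$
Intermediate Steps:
$V = - \frac{449}{120}$ ($V = 13 \left(- \frac{1}{24}\right) + 16 \left(- \frac{1}{5}\right) = - \frac{13}{24} - \frac{16}{5} = - \frac{449}{120} \approx -3.7417$)
$h = - \frac{449}{120} \approx -3.7417$
$T = -14$ ($T = \left(-4 - 13\right) + 3 = -17 + 3 = -14$)
$h + l T = - \frac{449}{120} - -126 = - \frac{449}{120} + 126 = \frac{14671}{120}$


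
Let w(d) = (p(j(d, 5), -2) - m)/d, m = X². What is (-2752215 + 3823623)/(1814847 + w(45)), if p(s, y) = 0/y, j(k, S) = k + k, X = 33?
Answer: 2678520/4537057 ≈ 0.59037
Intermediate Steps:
j(k, S) = 2*k
p(s, y) = 0
m = 1089 (m = 33² = 1089)
w(d) = -1089/d (w(d) = (0 - 1*1089)/d = (0 - 1089)/d = -1089/d)
(-2752215 + 3823623)/(1814847 + w(45)) = (-2752215 + 3823623)/(1814847 - 1089/45) = 1071408/(1814847 - 1089*1/45) = 1071408/(1814847 - 121/5) = 1071408/(9074114/5) = 1071408*(5/9074114) = 2678520/4537057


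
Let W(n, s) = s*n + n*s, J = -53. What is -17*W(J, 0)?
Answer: 0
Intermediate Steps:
W(n, s) = 2*n*s (W(n, s) = n*s + n*s = 2*n*s)
-17*W(J, 0) = -34*(-53)*0 = -17*0 = 0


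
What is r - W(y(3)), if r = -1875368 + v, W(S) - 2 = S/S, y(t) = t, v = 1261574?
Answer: -613797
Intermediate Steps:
W(S) = 3 (W(S) = 2 + S/S = 2 + 1 = 3)
r = -613794 (r = -1875368 + 1261574 = -613794)
r - W(y(3)) = -613794 - 1*3 = -613794 - 3 = -613797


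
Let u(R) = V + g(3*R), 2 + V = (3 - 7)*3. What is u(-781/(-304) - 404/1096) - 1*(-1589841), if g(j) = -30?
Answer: 1589797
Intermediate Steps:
V = -14 (V = -2 + (3 - 7)*3 = -2 - 4*3 = -2 - 12 = -14)
u(R) = -44 (u(R) = -14 - 30 = -44)
u(-781/(-304) - 404/1096) - 1*(-1589841) = -44 - 1*(-1589841) = -44 + 1589841 = 1589797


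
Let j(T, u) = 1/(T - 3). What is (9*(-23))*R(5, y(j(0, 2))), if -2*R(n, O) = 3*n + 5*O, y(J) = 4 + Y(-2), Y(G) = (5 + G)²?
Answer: 8280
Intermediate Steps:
j(T, u) = 1/(-3 + T)
y(J) = 13 (y(J) = 4 + (5 - 2)² = 4 + 3² = 4 + 9 = 13)
R(n, O) = -5*O/2 - 3*n/2 (R(n, O) = -(3*n + 5*O)/2 = -5*O/2 - 3*n/2)
(9*(-23))*R(5, y(j(0, 2))) = (9*(-23))*(-5/2*13 - 3/2*5) = -207*(-65/2 - 15/2) = -207*(-40) = 8280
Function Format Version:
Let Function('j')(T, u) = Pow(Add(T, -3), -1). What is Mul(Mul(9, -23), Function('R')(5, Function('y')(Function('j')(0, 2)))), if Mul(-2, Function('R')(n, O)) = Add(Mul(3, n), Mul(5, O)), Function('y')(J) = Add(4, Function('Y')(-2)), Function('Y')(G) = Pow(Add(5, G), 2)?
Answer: 8280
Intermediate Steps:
Function('j')(T, u) = Pow(Add(-3, T), -1)
Function('y')(J) = 13 (Function('y')(J) = Add(4, Pow(Add(5, -2), 2)) = Add(4, Pow(3, 2)) = Add(4, 9) = 13)
Function('R')(n, O) = Add(Mul(Rational(-5, 2), O), Mul(Rational(-3, 2), n)) (Function('R')(n, O) = Mul(Rational(-1, 2), Add(Mul(3, n), Mul(5, O))) = Add(Mul(Rational(-5, 2), O), Mul(Rational(-3, 2), n)))
Mul(Mul(9, -23), Function('R')(5, Function('y')(Function('j')(0, 2)))) = Mul(Mul(9, -23), Add(Mul(Rational(-5, 2), 13), Mul(Rational(-3, 2), 5))) = Mul(-207, Add(Rational(-65, 2), Rational(-15, 2))) = Mul(-207, -40) = 8280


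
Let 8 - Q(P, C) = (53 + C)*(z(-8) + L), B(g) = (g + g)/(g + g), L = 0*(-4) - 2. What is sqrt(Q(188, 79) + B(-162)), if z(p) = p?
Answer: sqrt(1329) ≈ 36.455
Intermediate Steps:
L = -2 (L = 0 - 2 = -2)
B(g) = 1 (B(g) = (2*g)/((2*g)) = (2*g)*(1/(2*g)) = 1)
Q(P, C) = 538 + 10*C (Q(P, C) = 8 - (53 + C)*(-8 - 2) = 8 - (53 + C)*(-10) = 8 - (-530 - 10*C) = 8 + (530 + 10*C) = 538 + 10*C)
sqrt(Q(188, 79) + B(-162)) = sqrt((538 + 10*79) + 1) = sqrt((538 + 790) + 1) = sqrt(1328 + 1) = sqrt(1329)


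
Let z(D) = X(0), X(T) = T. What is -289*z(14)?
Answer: 0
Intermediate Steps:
z(D) = 0
-289*z(14) = -289*0 = 0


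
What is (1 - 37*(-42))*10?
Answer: 15550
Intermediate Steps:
(1 - 37*(-42))*10 = (1 + 1554)*10 = 1555*10 = 15550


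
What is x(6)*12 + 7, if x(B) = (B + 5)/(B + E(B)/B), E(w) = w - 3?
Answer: 355/13 ≈ 27.308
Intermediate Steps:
E(w) = -3 + w
x(B) = (5 + B)/(B + (-3 + B)/B) (x(B) = (B + 5)/(B + (-3 + B)/B) = (5 + B)/(B + (-3 + B)/B))
x(6)*12 + 7 = (6*(5 + 6)/(-3 + 6 + 6²))*12 + 7 = (6*11/(-3 + 6 + 36))*12 + 7 = (6*11/39)*12 + 7 = (6*(1/39)*11)*12 + 7 = (22/13)*12 + 7 = 264/13 + 7 = 355/13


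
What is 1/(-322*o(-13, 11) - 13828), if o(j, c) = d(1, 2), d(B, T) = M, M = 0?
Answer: -1/13828 ≈ -7.2317e-5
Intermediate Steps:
d(B, T) = 0
o(j, c) = 0
1/(-322*o(-13, 11) - 13828) = 1/(-322*0 - 13828) = 1/(0 - 13828) = 1/(-13828) = -1/13828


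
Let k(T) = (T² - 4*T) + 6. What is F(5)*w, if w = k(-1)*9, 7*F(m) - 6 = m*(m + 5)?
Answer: 792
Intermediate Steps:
k(T) = 6 + T² - 4*T
F(m) = 6/7 + m*(5 + m)/7 (F(m) = 6/7 + (m*(m + 5))/7 = 6/7 + (m*(5 + m))/7 = 6/7 + m*(5 + m)/7)
w = 99 (w = (6 + (-1)² - 4*(-1))*9 = (6 + 1 + 4)*9 = 11*9 = 99)
F(5)*w = (6/7 + (⅐)*5² + (5/7)*5)*99 = (6/7 + (⅐)*25 + 25/7)*99 = (6/7 + 25/7 + 25/7)*99 = 8*99 = 792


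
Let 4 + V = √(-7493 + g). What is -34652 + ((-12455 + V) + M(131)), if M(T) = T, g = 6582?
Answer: -46980 + I*√911 ≈ -46980.0 + 30.183*I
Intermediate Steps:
V = -4 + I*√911 (V = -4 + √(-7493 + 6582) = -4 + √(-911) = -4 + I*√911 ≈ -4.0 + 30.183*I)
-34652 + ((-12455 + V) + M(131)) = -34652 + ((-12455 + (-4 + I*√911)) + 131) = -34652 + ((-12459 + I*√911) + 131) = -34652 + (-12328 + I*√911) = -46980 + I*√911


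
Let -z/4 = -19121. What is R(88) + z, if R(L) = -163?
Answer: 76321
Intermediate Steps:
z = 76484 (z = -4*(-19121) = 76484)
R(88) + z = -163 + 76484 = 76321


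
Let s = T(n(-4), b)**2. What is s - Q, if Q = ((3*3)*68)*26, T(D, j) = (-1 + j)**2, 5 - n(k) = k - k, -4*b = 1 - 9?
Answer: -15911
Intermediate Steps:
b = 2 (b = -(1 - 9)/4 = -1/4*(-8) = 2)
n(k) = 5 (n(k) = 5 - (k - k) = 5 - 1*0 = 5 + 0 = 5)
s = 1 (s = ((-1 + 2)**2)**2 = (1**2)**2 = 1**2 = 1)
Q = 15912 (Q = (9*68)*26 = 612*26 = 15912)
s - Q = 1 - 1*15912 = 1 - 15912 = -15911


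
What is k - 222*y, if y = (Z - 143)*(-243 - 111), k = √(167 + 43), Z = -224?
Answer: -28841796 + √210 ≈ -2.8842e+7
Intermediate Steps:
k = √210 ≈ 14.491
y = 129918 (y = (-224 - 143)*(-243 - 111) = -367*(-354) = 129918)
k - 222*y = √210 - 222*129918 = √210 - 28841796 = -28841796 + √210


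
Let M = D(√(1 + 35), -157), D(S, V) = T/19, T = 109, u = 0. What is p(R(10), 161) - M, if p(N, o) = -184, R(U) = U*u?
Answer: -3605/19 ≈ -189.74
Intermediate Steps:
R(U) = 0 (R(U) = U*0 = 0)
D(S, V) = 109/19
M = 109/19 ≈ 5.7368
p(R(10), 161) - M = -184 - 1*109/19 = -184 - 109/19 = -3605/19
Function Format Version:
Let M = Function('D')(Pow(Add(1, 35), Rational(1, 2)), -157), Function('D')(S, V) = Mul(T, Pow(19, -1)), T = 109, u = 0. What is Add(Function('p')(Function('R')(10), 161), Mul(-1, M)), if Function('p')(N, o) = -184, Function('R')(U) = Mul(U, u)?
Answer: Rational(-3605, 19) ≈ -189.74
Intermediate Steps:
Function('R')(U) = 0 (Function('R')(U) = Mul(U, 0) = 0)
Function('D')(S, V) = Rational(109, 19) (Function('D')(S, V) = Mul(109, Pow(19, -1)) = Mul(109, Rational(1, 19)) = Rational(109, 19))
M = Rational(109, 19) ≈ 5.7368
Add(Function('p')(Function('R')(10), 161), Mul(-1, M)) = Add(-184, Mul(-1, Rational(109, 19))) = Add(-184, Rational(-109, 19)) = Rational(-3605, 19)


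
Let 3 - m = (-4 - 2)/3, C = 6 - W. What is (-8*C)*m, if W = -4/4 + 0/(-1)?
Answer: -280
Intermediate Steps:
W = -1 (W = -4*1/4 + 0*(-1) = -1 + 0 = -1)
C = 7 (C = 6 - 1*(-1) = 6 + 1 = 7)
m = 5 (m = 3 - (-4 - 2)/3 = 3 - (-6)/3 = 3 - 1*(-2) = 3 + 2 = 5)
(-8*C)*m = -8*7*5 = -56*5 = -280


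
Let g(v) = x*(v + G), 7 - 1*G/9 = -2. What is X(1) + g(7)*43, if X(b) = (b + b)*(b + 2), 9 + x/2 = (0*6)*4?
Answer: -68106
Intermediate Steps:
G = 81 (G = 63 - 9*(-2) = 63 + 18 = 81)
x = -18 (x = -18 + 2*((0*6)*4) = -18 + 2*(0*4) = -18 + 2*0 = -18 + 0 = -18)
X(b) = 2*b*(2 + b) (X(b) = (2*b)*(2 + b) = 2*b*(2 + b))
g(v) = -1458 - 18*v (g(v) = -18*(v + 81) = -18*(81 + v) = -1458 - 18*v)
X(1) + g(7)*43 = 2*1*(2 + 1) + (-1458 - 18*7)*43 = 2*1*3 + (-1458 - 126)*43 = 6 - 1584*43 = 6 - 68112 = -68106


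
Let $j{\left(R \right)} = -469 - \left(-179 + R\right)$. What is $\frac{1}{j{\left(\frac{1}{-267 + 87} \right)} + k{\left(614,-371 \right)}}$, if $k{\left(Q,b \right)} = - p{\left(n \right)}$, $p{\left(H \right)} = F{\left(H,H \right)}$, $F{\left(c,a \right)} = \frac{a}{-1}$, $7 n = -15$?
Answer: $- \frac{1260}{368093} \approx -0.003423$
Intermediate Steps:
$n = - \frac{15}{7}$ ($n = \frac{1}{7} \left(-15\right) = - \frac{15}{7} \approx -2.1429$)
$F{\left(c,a \right)} = - a$ ($F{\left(c,a \right)} = a \left(-1\right) = - a$)
$p{\left(H \right)} = - H$
$k{\left(Q,b \right)} = - \frac{15}{7}$ ($k{\left(Q,b \right)} = - \frac{\left(-1\right) \left(-15\right)}{7} = \left(-1\right) \frac{15}{7} = - \frac{15}{7}$)
$j{\left(R \right)} = -290 - R$ ($j{\left(R \right)} = -469 - \left(-179 + R\right) = -290 - R$)
$\frac{1}{j{\left(\frac{1}{-267 + 87} \right)} + k{\left(614,-371 \right)}} = \frac{1}{\left(-290 - \frac{1}{-267 + 87}\right) - \frac{15}{7}} = \frac{1}{\left(-290 - \frac{1}{-180}\right) - \frac{15}{7}} = \frac{1}{\left(-290 - - \frac{1}{180}\right) - \frac{15}{7}} = \frac{1}{\left(-290 + \frac{1}{180}\right) - \frac{15}{7}} = \frac{1}{- \frac{52199}{180} - \frac{15}{7}} = \frac{1}{- \frac{368093}{1260}} = - \frac{1260}{368093}$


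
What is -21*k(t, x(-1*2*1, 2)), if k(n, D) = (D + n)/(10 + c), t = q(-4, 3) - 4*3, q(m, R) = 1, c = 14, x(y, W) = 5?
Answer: 21/4 ≈ 5.2500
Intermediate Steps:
t = -11 (t = 1 - 4*3 = 1 - 12 = -11)
k(n, D) = D/24 + n/24 (k(n, D) = (D + n)/(10 + 14) = (D + n)/24 = (D + n)*(1/24) = D/24 + n/24)
-21*k(t, x(-1*2*1, 2)) = -21*((1/24)*5 + (1/24)*(-11)) = -21*(5/24 - 11/24) = -21*(-1/4) = 21/4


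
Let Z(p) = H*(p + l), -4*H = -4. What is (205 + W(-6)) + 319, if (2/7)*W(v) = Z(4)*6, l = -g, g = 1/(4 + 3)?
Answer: 605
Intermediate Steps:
g = 1/7 ≈ 0.14286
H = 1 (H = -1/4*(-4) = 1)
l = -1/7 (l = -1*1/7 = -1/7 ≈ -0.14286)
Z(p) = -1/7 + p (Z(p) = 1*(p - 1/7) = 1*(-1/7 + p) = -1/7 + p)
W(v) = 81 (W(v) = 7*((-1/7 + 4)*6)/2 = 7*((27/7)*6)/2 = (7/2)*(162/7) = 81)
(205 + W(-6)) + 319 = (205 + 81) + 319 = 286 + 319 = 605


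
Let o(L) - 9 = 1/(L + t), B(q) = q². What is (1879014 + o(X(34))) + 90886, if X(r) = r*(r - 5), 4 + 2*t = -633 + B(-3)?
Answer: 1323778849/672 ≈ 1.9699e+6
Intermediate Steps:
t = -314 (t = -2 + (-633 + (-3)²)/2 = -2 + (-633 + 9)/2 = -2 + (½)*(-624) = -2 - 312 = -314)
X(r) = r*(-5 + r)
o(L) = 9 + 1/(-314 + L) (o(L) = 9 + 1/(L - 314) = 9 + 1/(-314 + L))
(1879014 + o(X(34))) + 90886 = (1879014 + (-2825 + 9*(34*(-5 + 34)))/(-314 + 34*(-5 + 34))) + 90886 = (1879014 + (-2825 + 9*(34*29))/(-314 + 34*29)) + 90886 = (1879014 + (-2825 + 9*986)/(-314 + 986)) + 90886 = (1879014 + (-2825 + 8874)/672) + 90886 = (1879014 + (1/672)*6049) + 90886 = (1879014 + 6049/672) + 90886 = 1262703457/672 + 90886 = 1323778849/672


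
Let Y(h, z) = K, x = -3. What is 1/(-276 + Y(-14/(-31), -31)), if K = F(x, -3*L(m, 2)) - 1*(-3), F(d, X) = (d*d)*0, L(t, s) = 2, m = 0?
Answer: -1/273 ≈ -0.0036630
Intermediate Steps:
F(d, X) = 0 (F(d, X) = d²*0 = 0)
K = 3 (K = 0 - 1*(-3) = 0 + 3 = 3)
Y(h, z) = 3
1/(-276 + Y(-14/(-31), -31)) = 1/(-276 + 3) = 1/(-273) = -1/273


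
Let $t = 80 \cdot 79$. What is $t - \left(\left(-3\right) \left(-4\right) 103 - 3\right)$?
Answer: $5087$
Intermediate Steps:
$t = 6320$
$t - \left(\left(-3\right) \left(-4\right) 103 - 3\right) = 6320 - \left(\left(-3\right) \left(-4\right) 103 - 3\right) = 6320 - \left(12 \cdot 103 - 3\right) = 6320 - \left(1236 - 3\right) = 6320 - 1233 = 5087$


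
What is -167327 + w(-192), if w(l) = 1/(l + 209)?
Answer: -2844558/17 ≈ -1.6733e+5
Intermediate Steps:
w(l) = 1/(209 + l)
-167327 + w(-192) = -167327 + 1/(209 - 192) = -167327 + 1/17 = -2844558/17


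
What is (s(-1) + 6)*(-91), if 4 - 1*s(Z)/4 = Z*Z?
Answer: -1638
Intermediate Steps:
s(Z) = 16 - 4*Z² (s(Z) = 16 - 4*Z*Z = 16 - 4*Z²)
(s(-1) + 6)*(-91) = ((16 - 4*(-1)²) + 6)*(-91) = ((16 - 4*1) + 6)*(-91) = ((16 - 4) + 6)*(-91) = (12 + 6)*(-91) = 18*(-91) = -1638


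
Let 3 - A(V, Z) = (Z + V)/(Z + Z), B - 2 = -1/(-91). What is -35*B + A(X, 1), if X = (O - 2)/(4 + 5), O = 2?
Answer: -1765/26 ≈ -67.885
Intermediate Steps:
B = 183/91 (B = 2 - 1/(-91) = 2 - 1*(-1/91) = 2 + 1/91 = 183/91 ≈ 2.0110)
X = 0 (X = (2 - 2)/(4 + 5) = 0/9 = 0*(1/9) = 0)
A(V, Z) = 3 - (V + Z)/(2*Z) (A(V, Z) = 3 - (Z + V)/(Z + Z) = 3 - (V + Z)/(2*Z))
-35*B + A(X, 1) = -35*183/91 + (1/2)*(-1*0 + 5*1)/1 = -915/13 + (1/2)*1*(0 + 5) = -915/13 + (1/2)*1*5 = -915/13 + 5/2 = -1765/26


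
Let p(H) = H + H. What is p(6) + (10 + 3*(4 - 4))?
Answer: 22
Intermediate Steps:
p(H) = 2*H
p(6) + (10 + 3*(4 - 4)) = 2*6 + (10 + 3*(4 - 4)) = 12 + (10 + 3*0) = 12 + (10 + 0) = 12 + 10 = 22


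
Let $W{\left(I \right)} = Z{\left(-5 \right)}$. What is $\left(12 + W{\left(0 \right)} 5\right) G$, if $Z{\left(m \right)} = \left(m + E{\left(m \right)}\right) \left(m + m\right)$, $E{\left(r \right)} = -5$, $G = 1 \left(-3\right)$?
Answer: $-1536$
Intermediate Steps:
$G = -3$
$Z{\left(m \right)} = 2 m \left(-5 + m\right)$ ($Z{\left(m \right)} = \left(m - 5\right) \left(m + m\right) = \left(-5 + m\right) 2 m = 2 m \left(-5 + m\right)$)
$W{\left(I \right)} = 100$ ($W{\left(I \right)} = 2 \left(-5\right) \left(-5 - 5\right) = 2 \left(-5\right) \left(-10\right) = 100$)
$\left(12 + W{\left(0 \right)} 5\right) G = \left(12 + 100 \cdot 5\right) \left(-3\right) = \left(12 + 500\right) \left(-3\right) = 512 \left(-3\right) = -1536$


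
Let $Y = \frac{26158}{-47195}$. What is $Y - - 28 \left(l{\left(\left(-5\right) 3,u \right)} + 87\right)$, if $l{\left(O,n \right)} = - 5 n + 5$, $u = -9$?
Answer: $\frac{181013862}{47195} \approx 3835.4$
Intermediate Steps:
$l{\left(O,n \right)} = 5 - 5 n$
$Y = - \frac{26158}{47195}$ ($Y = 26158 \left(- \frac{1}{47195}\right) = - \frac{26158}{47195} \approx -0.55425$)
$Y - - 28 \left(l{\left(\left(-5\right) 3,u \right)} + 87\right) = - \frac{26158}{47195} - - 28 \left(\left(5 - -45\right) + 87\right) = - \frac{26158}{47195} - - 28 \left(\left(5 + 45\right) + 87\right) = - \frac{26158}{47195} - - 28 \left(50 + 87\right) = - \frac{26158}{47195} - \left(-28\right) 137 = - \frac{26158}{47195} - -3836 = - \frac{26158}{47195} + 3836 = \frac{181013862}{47195}$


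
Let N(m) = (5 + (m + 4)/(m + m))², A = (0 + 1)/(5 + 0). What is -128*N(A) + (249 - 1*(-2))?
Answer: -30501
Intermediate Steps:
A = ⅕ (A = 1/5 = 1*(⅕) = ⅕ ≈ 0.20000)
N(m) = (5 + (4 + m)/(2*m))² (N(m) = (5 + (4 + m)/((2*m)))² = (5 + (4 + m)*(1/(2*m)))² = (5 + (4 + m)/(2*m))²)
-128*N(A) + (249 - 1*(-2)) = -32*(4 + 11*(⅕))²/5⁻² + (249 - 1*(-2)) = -32*25*(4 + 11/5)² + (249 + 2) = -32*25*(31/5)² + 251 = -32*25*961/25 + 251 = -128*961/4 + 251 = -30752 + 251 = -30501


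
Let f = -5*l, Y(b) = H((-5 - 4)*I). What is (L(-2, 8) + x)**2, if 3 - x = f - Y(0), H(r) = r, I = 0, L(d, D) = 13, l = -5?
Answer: 81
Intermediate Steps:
Y(b) = 0 (Y(b) = (-5 - 4)*0 = -9*0 = 0)
f = 25 (f = -5*(-5) = 25)
x = -22 (x = 3 - (25 - 1*0) = 3 - (25 + 0) = 3 - 1*25 = 3 - 25 = -22)
(L(-2, 8) + x)**2 = (13 - 22)**2 = (-9)**2 = 81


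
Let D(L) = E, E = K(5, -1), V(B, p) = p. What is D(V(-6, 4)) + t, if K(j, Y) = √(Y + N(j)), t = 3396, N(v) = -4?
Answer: 3396 + I*√5 ≈ 3396.0 + 2.2361*I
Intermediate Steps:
K(j, Y) = √(-4 + Y) (K(j, Y) = √(Y - 4) = √(-4 + Y))
E = I*√5 (E = √(-4 - 1) = √(-5) = I*√5 ≈ 2.2361*I)
D(L) = I*√5
D(V(-6, 4)) + t = I*√5 + 3396 = 3396 + I*√5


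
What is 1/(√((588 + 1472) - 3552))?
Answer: -I*√373/746 ≈ -0.025889*I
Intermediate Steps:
1/(√((588 + 1472) - 3552)) = 1/(√(2060 - 3552)) = 1/(√(-1492)) = 1/(2*I*√373) = -I*√373/746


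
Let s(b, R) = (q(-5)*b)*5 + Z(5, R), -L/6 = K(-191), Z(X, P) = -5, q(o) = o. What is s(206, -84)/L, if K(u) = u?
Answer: -5155/1146 ≈ -4.4983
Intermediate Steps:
L = 1146 (L = -6*(-191) = 1146)
s(b, R) = -5 - 25*b (s(b, R) = -5*b*5 - 5 = -25*b - 5 = -5 - 25*b)
s(206, -84)/L = (-5 - 25*206)/1146 = (-5 - 5150)*(1/1146) = -5155*1/1146 = -5155/1146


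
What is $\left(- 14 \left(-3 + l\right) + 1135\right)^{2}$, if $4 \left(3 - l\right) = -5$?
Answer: $\frac{4995225}{4} \approx 1.2488 \cdot 10^{6}$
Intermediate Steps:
$l = \frac{17}{4}$ ($l = 3 - - \frac{5}{4} = 3 + \frac{5}{4} = \frac{17}{4} \approx 4.25$)
$\left(- 14 \left(-3 + l\right) + 1135\right)^{2} = \left(- 14 \left(-3 + \frac{17}{4}\right) + 1135\right)^{2} = \left(\left(-14\right) \frac{5}{4} + 1135\right)^{2} = \left(- \frac{35}{2} + 1135\right)^{2} = \left(\frac{2235}{2}\right)^{2} = \frac{4995225}{4}$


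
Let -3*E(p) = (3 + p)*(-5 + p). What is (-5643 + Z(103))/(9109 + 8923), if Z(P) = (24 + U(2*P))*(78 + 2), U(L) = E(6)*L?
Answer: -53163/18032 ≈ -2.9483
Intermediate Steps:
E(p) = -(-5 + p)*(3 + p)/3 (E(p) = -(3 + p)*(-5 + p)/3 = -(-5 + p)*(3 + p)/3)
U(L) = -3*L (U(L) = (5 - ⅓*6² + (⅔)*6)*L = (5 - ⅓*36 + 4)*L = (5 - 12 + 4)*L = -3*L)
Z(P) = 1920 - 480*P (Z(P) = (24 - 6*P)*(78 + 2) = (24 - 6*P)*80 = 1920 - 480*P)
(-5643 + Z(103))/(9109 + 8923) = (-5643 + (1920 - 480*103))/(9109 + 8923) = (-5643 + (1920 - 49440))/18032 = (-5643 - 47520)*(1/18032) = -53163*1/18032 = -53163/18032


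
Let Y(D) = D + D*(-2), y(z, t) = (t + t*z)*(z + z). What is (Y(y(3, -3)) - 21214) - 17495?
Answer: -38637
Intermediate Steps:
y(z, t) = 2*z*(t + t*z) (y(z, t) = (t + t*z)*(2*z) = 2*z*(t + t*z))
Y(D) = -D (Y(D) = D - 2*D = -D)
(Y(y(3, -3)) - 21214) - 17495 = (-2*(-3)*3*(1 + 3) - 21214) - 17495 = (-2*(-3)*3*4 - 21214) - 17495 = (-1*(-72) - 21214) - 17495 = (72 - 21214) - 17495 = -21142 - 17495 = -38637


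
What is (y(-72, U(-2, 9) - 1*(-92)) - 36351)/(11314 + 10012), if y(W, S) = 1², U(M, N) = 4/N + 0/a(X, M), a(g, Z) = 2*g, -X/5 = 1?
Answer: -18175/10663 ≈ -1.7045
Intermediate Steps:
X = -5 (X = -5*1 = -5)
U(M, N) = 4/N (U(M, N) = 4/N + 0/((2*(-5))) = 4/N + 0/(-10) = 4/N + 0*(-⅒) = 4/N + 0 = 4/N)
y(W, S) = 1
(y(-72, U(-2, 9) - 1*(-92)) - 36351)/(11314 + 10012) = (1 - 36351)/(11314 + 10012) = -36350/21326 = -36350*1/21326 = -18175/10663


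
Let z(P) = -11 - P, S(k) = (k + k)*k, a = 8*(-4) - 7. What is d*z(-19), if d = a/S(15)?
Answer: -52/75 ≈ -0.69333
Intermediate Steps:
a = -39 (a = -32 - 7 = -39)
S(k) = 2*k² (S(k) = (2*k)*k = 2*k²)
d = -13/150 (d = -39/(2*15²) = -39/(2*225) = -39/450 = -39*1/450 = -13/150 ≈ -0.086667)
d*z(-19) = -13*(-11 - 1*(-19))/150 = -13*(-11 + 19)/150 = -13/150*8 = -52/75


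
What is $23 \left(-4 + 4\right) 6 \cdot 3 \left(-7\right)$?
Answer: $0$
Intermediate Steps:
$23 \left(-4 + 4\right) 6 \cdot 3 \left(-7\right) = 23 \cdot 0 \cdot 6 \cdot 3 \left(-7\right) = 23 \cdot 0 \cdot 3 \left(-7\right) = 23 \cdot 0 \left(-7\right) = 0 \left(-7\right) = 0$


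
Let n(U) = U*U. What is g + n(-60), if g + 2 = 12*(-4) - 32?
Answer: 3518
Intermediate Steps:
g = -82 (g = -2 + (12*(-4) - 32) = -2 + (-48 - 32) = -2 - 80 = -82)
n(U) = U²
g + n(-60) = -82 + (-60)² = -82 + 3600 = 3518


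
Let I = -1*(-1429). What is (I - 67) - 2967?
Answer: -1605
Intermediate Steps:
I = 1429
(I - 67) - 2967 = (1429 - 67) - 2967 = 1362 - 2967 = -1605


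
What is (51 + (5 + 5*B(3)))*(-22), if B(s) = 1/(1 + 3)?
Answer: -2519/2 ≈ -1259.5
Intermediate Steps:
B(s) = 1/4
(51 + (5 + 5*B(3)))*(-22) = (51 + (5 + 5*(1/4)))*(-22) = (51 + (5 + 5/4))*(-22) = (51 + 25/4)*(-22) = (229/4)*(-22) = -2519/2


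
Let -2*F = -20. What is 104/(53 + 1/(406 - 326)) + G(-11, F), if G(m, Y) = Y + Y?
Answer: 93140/4241 ≈ 21.962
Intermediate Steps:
F = 10 (F = -½*(-20) = 10)
G(m, Y) = 2*Y
104/(53 + 1/(406 - 326)) + G(-11, F) = 104/(53 + 1/(406 - 326)) + 2*10 = 104/(53 + 1/80) + 20 = 104/(4241/80) + 20 = (80/4241)*104 + 20 = 8320/4241 + 20 = 93140/4241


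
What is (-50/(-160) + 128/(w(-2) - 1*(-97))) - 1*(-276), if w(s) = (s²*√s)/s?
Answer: 41831213/150672 + 256*I*√2/9417 ≈ 277.63 + 0.038445*I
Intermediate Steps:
w(s) = s^(3/2) (w(s) = s^(5/2)/s = s^(3/2))
(-50/(-160) + 128/(w(-2) - 1*(-97))) - 1*(-276) = (-50/(-160) + 128/((-2)^(3/2) - 1*(-97))) - 1*(-276) = (-50*(-1/160) + 128/(-2*I*√2 + 97)) + 276 = (5/16 + 128/(97 - 2*I*√2)) + 276 = 4421/16 + 128/(97 - 2*I*√2)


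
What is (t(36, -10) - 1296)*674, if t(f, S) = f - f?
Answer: -873504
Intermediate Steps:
t(f, S) = 0
(t(36, -10) - 1296)*674 = (0 - 1296)*674 = -1296*674 = -873504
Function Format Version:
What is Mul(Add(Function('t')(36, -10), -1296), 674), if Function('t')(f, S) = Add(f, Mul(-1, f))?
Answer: -873504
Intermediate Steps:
Function('t')(f, S) = 0
Mul(Add(Function('t')(36, -10), -1296), 674) = Mul(Add(0, -1296), 674) = Mul(-1296, 674) = -873504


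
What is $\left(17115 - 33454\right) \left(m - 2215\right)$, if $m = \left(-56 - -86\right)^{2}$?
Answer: $21485785$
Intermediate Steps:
$m = 900$ ($m = \left(-56 + 86\right)^{2} = 30^{2} = 900$)
$\left(17115 - 33454\right) \left(m - 2215\right) = \left(17115 - 33454\right) \left(900 - 2215\right) = \left(-16339\right) \left(-1315\right) = 21485785$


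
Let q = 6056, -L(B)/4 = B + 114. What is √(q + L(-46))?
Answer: 2*√1446 ≈ 76.053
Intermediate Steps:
L(B) = -456 - 4*B (L(B) = -4*(B + 114) = -4*(114 + B) = -456 - 4*B)
√(q + L(-46)) = √(6056 + (-456 - 4*(-46))) = √(6056 + (-456 + 184)) = √(6056 - 272) = √5784 = 2*√1446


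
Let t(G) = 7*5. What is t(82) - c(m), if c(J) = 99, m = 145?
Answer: -64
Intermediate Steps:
t(G) = 35
t(82) - c(m) = 35 - 1*99 = 35 - 99 = -64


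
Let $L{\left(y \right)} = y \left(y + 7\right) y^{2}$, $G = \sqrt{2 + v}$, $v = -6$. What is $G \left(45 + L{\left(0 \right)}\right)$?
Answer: $90 i \approx 90.0 i$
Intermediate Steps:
$G = 2 i$ ($G = \sqrt{2 - 6} = \sqrt{-4} = 2 i \approx 2.0 i$)
$L{\left(y \right)} = y^{3} \left(7 + y\right)$ ($L{\left(y \right)} = y \left(7 + y\right) y^{2} = y^{3} \left(7 + y\right)$)
$G \left(45 + L{\left(0 \right)}\right) = 2 i \left(45 + 0^{3} \left(7 + 0\right)\right) = 2 i \left(45 + 0 \cdot 7\right) = 2 i \left(45 + 0\right) = 2 i 45 = 90 i$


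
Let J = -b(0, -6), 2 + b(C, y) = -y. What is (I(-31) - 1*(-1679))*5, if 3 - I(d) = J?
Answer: 8430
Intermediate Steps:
b(C, y) = -2 - y
J = -4 (J = -(-2 - 1*(-6)) = -(-2 + 6) = -1*4 = -4)
I(d) = 7 (I(d) = 3 - 1*(-4) = 3 + 4 = 7)
(I(-31) - 1*(-1679))*5 = (7 - 1*(-1679))*5 = (7 + 1679)*5 = 1686*5 = 8430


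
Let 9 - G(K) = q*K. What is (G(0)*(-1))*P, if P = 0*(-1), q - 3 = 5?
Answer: 0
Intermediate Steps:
q = 8 (q = 3 + 5 = 8)
P = 0
G(K) = 9 - 8*K
(G(0)*(-1))*P = ((9 - 8*0)*(-1))*0 = ((9 + 0)*(-1))*0 = (9*(-1))*0 = -9*0 = 0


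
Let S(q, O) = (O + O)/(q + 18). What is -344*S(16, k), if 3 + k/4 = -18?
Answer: 28896/17 ≈ 1699.8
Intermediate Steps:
k = -84 (k = -12 + 4*(-18) = -12 - 72 = -84)
S(q, O) = 2*O/(18 + q) (S(q, O) = (2*O)/(18 + q) = 2*O/(18 + q))
-344*S(16, k) = -688*(-84)/(18 + 16) = -688*(-84)/34 = -344*(-84/17) = 28896/17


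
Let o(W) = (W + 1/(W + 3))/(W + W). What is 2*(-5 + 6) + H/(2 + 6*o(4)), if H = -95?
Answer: -2374/143 ≈ -16.601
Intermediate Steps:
o(W) = (W + 1/(3 + W))/(2*W) (o(W) = (W + 1/(3 + W))/((2*W)) = (W + 1/(3 + W))*(1/(2*W)) = (W + 1/(3 + W))/(2*W))
2*(-5 + 6) + H/(2 + 6*o(4)) = 2*(-5 + 6) - 95/(2 + 6*((½)*(1 + 4² + 3*4)/(4*(3 + 4)))) = 2*1 - 95/(2 + 6*((½)*(¼)*(1 + 16 + 12)/7)) = 2 - 95/(2 + 6*((½)*(¼)*(⅐)*29)) = 2 - 95/(2 + 6*(29/56)) = 2 - 95/(2 + 87/28) = 2 - 95/(143/28) = 2 + (28/143)*(-95) = 2 - 2660/143 = -2374/143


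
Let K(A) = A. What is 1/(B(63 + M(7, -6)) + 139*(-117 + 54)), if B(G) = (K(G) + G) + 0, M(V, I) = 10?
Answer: -1/8611 ≈ -0.00011613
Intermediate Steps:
B(G) = 2*G (B(G) = (G + G) + 0 = 2*G + 0 = 2*G)
1/(B(63 + M(7, -6)) + 139*(-117 + 54)) = 1/(2*(63 + 10) + 139*(-117 + 54)) = 1/(2*73 + 139*(-63)) = 1/(146 - 8757) = 1/(-8611) = -1/8611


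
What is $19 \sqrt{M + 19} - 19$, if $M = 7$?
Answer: $-19 + 19 \sqrt{26} \approx 77.881$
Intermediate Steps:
$19 \sqrt{M + 19} - 19 = 19 \sqrt{7 + 19} - 19 = 19 \sqrt{26} - 19 = -19 + 19 \sqrt{26}$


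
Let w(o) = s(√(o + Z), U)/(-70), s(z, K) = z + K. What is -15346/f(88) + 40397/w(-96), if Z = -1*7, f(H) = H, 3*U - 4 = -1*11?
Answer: 325673639/5368 + 12725055*I*√103/488 ≈ 60669.0 + 2.6464e+5*I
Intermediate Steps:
U = -7/3 (U = 4/3 + (-1*11)/3 = 4/3 + (⅓)*(-11) = 4/3 - 11/3 = -7/3 ≈ -2.3333)
Z = -7
s(z, K) = K + z
w(o) = 1/30 - √(-7 + o)/70 (w(o) = (-7/3 + √(o - 7))/(-70) = (-7/3 + √(-7 + o))*(-1/70) = 1/30 - √(-7 + o)/70)
-15346/f(88) + 40397/w(-96) = -15346/88 + 40397/(1/30 - √(-7 - 96)/70) = -15346*1/88 + 40397/(1/30 - I*√103/70) = -7673/44 + 40397/(1/30 - I*√103/70)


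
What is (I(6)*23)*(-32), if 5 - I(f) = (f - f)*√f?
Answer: -3680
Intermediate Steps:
I(f) = 5 (I(f) = 5 - (f - f)*√f = 5 - 0*√f = 5 - 1*0 = 5 + 0 = 5)
(I(6)*23)*(-32) = (5*23)*(-32) = 115*(-32) = -3680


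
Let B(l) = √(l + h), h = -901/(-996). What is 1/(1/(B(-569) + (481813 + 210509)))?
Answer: 692322 + I*√140889927/498 ≈ 6.9232e+5 + 23.835*I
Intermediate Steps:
h = 901/996 (h = -901*(-1/996) = 901/996 ≈ 0.90462)
B(l) = √(901/996 + l) (B(l) = √(l + 901/996) = √(901/996 + l))
1/(1/(B(-569) + (481813 + 210509))) = 1/(1/(√(224349 + 248004*(-569))/498 + (481813 + 210509))) = 1/(1/(√(224349 - 141114276)/498 + 692322)) = 1/(1/(√(-140889927)/498 + 692322)) = 1/(1/((I*√140889927)/498 + 692322)) = 1/(1/(I*√140889927/498 + 692322)) = 1/(1/(692322 + I*√140889927/498)) = 692322 + I*√140889927/498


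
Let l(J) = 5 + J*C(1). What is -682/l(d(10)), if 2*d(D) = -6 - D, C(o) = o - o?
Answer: -682/5 ≈ -136.40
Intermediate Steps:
C(o) = 0
d(D) = -3 - D/2 (d(D) = (-6 - D)/2 = -3 - D/2)
l(J) = 5 (l(J) = 5 + J*0 = 5 + 0 = 5)
-682/l(d(10)) = -682/5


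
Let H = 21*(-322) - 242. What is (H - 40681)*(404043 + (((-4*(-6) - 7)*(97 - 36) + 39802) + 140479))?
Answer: -27912939285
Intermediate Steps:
H = -7004 (H = -6762 - 242 = -7004)
(H - 40681)*(404043 + (((-4*(-6) - 7)*(97 - 36) + 39802) + 140479)) = (-7004 - 40681)*(404043 + (((-4*(-6) - 7)*(97 - 36) + 39802) + 140479)) = -47685*(404043 + (((24 - 7)*61 + 39802) + 140479)) = -47685*(404043 + ((17*61 + 39802) + 140479)) = -47685*(404043 + ((1037 + 39802) + 140479)) = -47685*(404043 + (40839 + 140479)) = -47685*(404043 + 181318) = -47685*585361 = -27912939285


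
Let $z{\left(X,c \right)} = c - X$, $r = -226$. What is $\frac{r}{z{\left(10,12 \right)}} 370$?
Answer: $-41810$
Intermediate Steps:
$\frac{r}{z{\left(10,12 \right)}} 370 = - \frac{226}{12 - 10} \cdot 370 = - \frac{226}{2} \cdot 370 = \left(-226\right) \frac{1}{2} \cdot 370 = \left(-113\right) 370 = -41810$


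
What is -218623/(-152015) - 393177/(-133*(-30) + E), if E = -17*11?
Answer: -58937378386/578113045 ≈ -101.95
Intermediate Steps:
E = -187
-218623/(-152015) - 393177/(-133*(-30) + E) = -218623/(-152015) - 393177/(-133*(-30) - 187) = -218623*(-1/152015) - 393177/(3990 - 187) = 218623/152015 - 393177/3803 = -58937378386/578113045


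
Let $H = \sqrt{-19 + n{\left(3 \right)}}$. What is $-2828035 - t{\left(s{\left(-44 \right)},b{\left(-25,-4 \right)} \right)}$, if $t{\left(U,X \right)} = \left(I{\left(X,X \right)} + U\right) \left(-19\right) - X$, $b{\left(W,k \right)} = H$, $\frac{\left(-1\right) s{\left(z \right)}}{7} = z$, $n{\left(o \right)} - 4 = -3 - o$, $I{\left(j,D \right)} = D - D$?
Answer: $-2822183 + i \sqrt{21} \approx -2.8222 \cdot 10^{6} + 4.5826 i$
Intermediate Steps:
$I{\left(j,D \right)} = 0$
$n{\left(o \right)} = 1 - o$ ($n{\left(o \right)} = 4 - \left(3 + o\right) = 1 - o$)
$H = i \sqrt{21}$ ($H = \sqrt{-19 + \left(1 - 3\right)} = \sqrt{-19 - 2} = \sqrt{-21} = i \sqrt{21} \approx 4.5826 i$)
$s{\left(z \right)} = - 7 z$
$b{\left(W,k \right)} = i \sqrt{21}$
$t{\left(U,X \right)} = - X - 19 U$ ($t{\left(U,X \right)} = \left(0 + U\right) \left(-19\right) - X = U \left(-19\right) - X = - 19 U - X = - X - 19 U$)
$-2828035 - t{\left(s{\left(-44 \right)},b{\left(-25,-4 \right)} \right)} = -2828035 - \left(- i \sqrt{21} - 19 \left(\left(-7\right) \left(-44\right)\right)\right) = -2828035 - \left(- i \sqrt{21} - 5852\right) = -2828035 - \left(-5852 - i \sqrt{21}\right) = -2828035 + \left(5852 + i \sqrt{21}\right) = -2822183 + i \sqrt{21}$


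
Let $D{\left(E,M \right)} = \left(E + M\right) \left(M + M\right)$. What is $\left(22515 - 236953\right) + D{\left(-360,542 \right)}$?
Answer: $-17150$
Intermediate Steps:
$D{\left(E,M \right)} = 2 M \left(E + M\right)$ ($D{\left(E,M \right)} = \left(E + M\right) 2 M = 2 M \left(E + M\right)$)
$\left(22515 - 236953\right) + D{\left(-360,542 \right)} = \left(22515 - 236953\right) + 2 \cdot 542 \left(-360 + 542\right) = -214438 + 2 \cdot 542 \cdot 182 = -214438 + 197288 = -17150$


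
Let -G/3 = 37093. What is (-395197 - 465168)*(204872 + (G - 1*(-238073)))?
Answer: -285353818090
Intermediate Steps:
G = -111279 (G = -3*37093 = -111279)
(-395197 - 465168)*(204872 + (G - 1*(-238073))) = (-395197 - 465168)*(204872 + (-111279 - 1*(-238073))) = -860365*(204872 + (-111279 + 238073)) = -860365*(204872 + 126794) = -860365*331666 = -285353818090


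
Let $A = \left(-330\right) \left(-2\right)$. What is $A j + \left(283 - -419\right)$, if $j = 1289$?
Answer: $851442$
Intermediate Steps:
$A = 660$
$A j + \left(283 - -419\right) = 660 \cdot 1289 + \left(283 - -419\right) = 850740 + \left(283 + 419\right) = 850740 + 702 = 851442$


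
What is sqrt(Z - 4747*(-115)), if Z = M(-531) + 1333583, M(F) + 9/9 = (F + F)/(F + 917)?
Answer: 2*sqrt(17502227195)/193 ≈ 1370.9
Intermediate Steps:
M(F) = -1 + 2*F/(917 + F) (M(F) = -1 + (F + F)/(F + 917) = -1 + (2*F)/(917 + F) = -1 + 2*F/(917 + F))
Z = 257380795/193 (Z = (-917 - 531)/(917 - 531) + 1333583 = -1448/386 + 1333583 = (1/386)*(-1448) + 1333583 = -724/193 + 1333583 = 257380795/193 ≈ 1.3336e+6)
sqrt(Z - 4747*(-115)) = sqrt(257380795/193 - 4747*(-115)) = sqrt(257380795/193 + 545905) = sqrt(362740460/193) = 2*sqrt(17502227195)/193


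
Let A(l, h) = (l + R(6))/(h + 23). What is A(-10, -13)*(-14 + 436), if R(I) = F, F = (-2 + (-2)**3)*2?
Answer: -1266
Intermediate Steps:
F = -20 (F = (-2 - 8)*2 = -10*2 = -20)
R(I) = -20
A(l, h) = (-20 + l)/(23 + h) (A(l, h) = (l - 20)/(h + 23) = (-20 + l)/(23 + h))
A(-10, -13)*(-14 + 436) = ((-20 - 10)/(23 - 13))*(-14 + 436) = (-30/10)*422 = ((1/10)*(-30))*422 = -3*422 = -1266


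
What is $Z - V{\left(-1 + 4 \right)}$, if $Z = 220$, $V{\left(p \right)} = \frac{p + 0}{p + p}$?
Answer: $\frac{439}{2} \approx 219.5$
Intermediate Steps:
$V{\left(p \right)} = \frac{1}{2}$ ($V{\left(p \right)} = \frac{p}{2 p} = p \frac{1}{2 p} = \frac{1}{2}$)
$Z - V{\left(-1 + 4 \right)} = 220 - \frac{1}{2} = \frac{439}{2}$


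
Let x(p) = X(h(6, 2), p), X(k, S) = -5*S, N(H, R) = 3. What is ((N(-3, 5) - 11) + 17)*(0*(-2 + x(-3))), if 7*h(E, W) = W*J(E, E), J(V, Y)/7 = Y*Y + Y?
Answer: 0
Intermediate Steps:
J(V, Y) = 7*Y + 7*Y**2 (J(V, Y) = 7*(Y*Y + Y) = 7*(Y**2 + Y) = 7*(Y + Y**2) = 7*Y + 7*Y**2)
h(E, W) = E*W*(1 + E) (h(E, W) = (W*(7*E*(1 + E)))/7 = (7*E*W*(1 + E))/7 = E*W*(1 + E))
x(p) = -5*p
((N(-3, 5) - 11) + 17)*(0*(-2 + x(-3))) = ((3 - 11) + 17)*(0*(-2 - 5*(-3))) = (-8 + 17)*(0*(-2 + 15)) = 9*(0*13) = 9*0 = 0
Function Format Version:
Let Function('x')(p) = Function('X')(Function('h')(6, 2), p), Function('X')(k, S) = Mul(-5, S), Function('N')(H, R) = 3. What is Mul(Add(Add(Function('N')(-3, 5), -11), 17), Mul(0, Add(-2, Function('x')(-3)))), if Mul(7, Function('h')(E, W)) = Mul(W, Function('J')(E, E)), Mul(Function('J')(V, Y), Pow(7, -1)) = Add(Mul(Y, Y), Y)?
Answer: 0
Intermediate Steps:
Function('J')(V, Y) = Add(Mul(7, Y), Mul(7, Pow(Y, 2))) (Function('J')(V, Y) = Mul(7, Add(Mul(Y, Y), Y)) = Mul(7, Add(Pow(Y, 2), Y)) = Mul(7, Add(Y, Pow(Y, 2))) = Add(Mul(7, Y), Mul(7, Pow(Y, 2))))
Function('h')(E, W) = Mul(E, W, Add(1, E)) (Function('h')(E, W) = Mul(Rational(1, 7), Mul(W, Mul(7, E, Add(1, E)))) = Mul(Rational(1, 7), Mul(7, E, W, Add(1, E))) = Mul(E, W, Add(1, E)))
Function('x')(p) = Mul(-5, p)
Mul(Add(Add(Function('N')(-3, 5), -11), 17), Mul(0, Add(-2, Function('x')(-3)))) = Mul(Add(Add(3, -11), 17), Mul(0, Add(-2, Mul(-5, -3)))) = Mul(Add(-8, 17), Mul(0, Add(-2, 15))) = Mul(9, Mul(0, 13)) = Mul(9, 0) = 0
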